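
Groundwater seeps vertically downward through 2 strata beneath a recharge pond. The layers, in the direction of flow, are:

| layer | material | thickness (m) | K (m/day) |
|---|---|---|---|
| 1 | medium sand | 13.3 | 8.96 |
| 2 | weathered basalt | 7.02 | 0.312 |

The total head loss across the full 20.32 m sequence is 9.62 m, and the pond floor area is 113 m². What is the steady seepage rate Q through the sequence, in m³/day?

Flow is perpendicular to layering, so the layers act in series and the equivalent K is the thickness-weighted harmonic mean.
Total thickness L = 13.3 + 7.02 = 20.32 m.
Σ(b_i/K_i) = 13.3/8.96 + 7.02/0.312 = 23.98 d.
K_eq = L / Σ(b_i/K_i) = 20.32 / 23.98 = 0.8472 m/day.
Q = K_eq · A · (Δh/L) = 0.8472 × 113 × (9.62/20.32) = 45.32 m³/day.

45.3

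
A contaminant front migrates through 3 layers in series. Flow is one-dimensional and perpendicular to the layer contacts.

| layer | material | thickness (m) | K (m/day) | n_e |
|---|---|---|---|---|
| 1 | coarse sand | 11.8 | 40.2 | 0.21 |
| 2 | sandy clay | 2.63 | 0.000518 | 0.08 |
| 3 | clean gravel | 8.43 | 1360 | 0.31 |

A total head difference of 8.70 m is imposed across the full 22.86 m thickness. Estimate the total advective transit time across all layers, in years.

8.47

With flow normal to the layers, continuity requires the same specific discharge q through every layer.
Σ(b_i/K_i) = 11.8/40.2 + 2.63/0.000518 + 8.43/1360 = 5078 d.
q = Δh / Σ(b_i/K_i) = 8.70 / 5078 = 0.001713 m/day.
In each layer the seepage velocity is v_i = q/n_i, so the layer transit time is t_i = b_i·n_i / q:
  layer 1 (coarse sand): t_1 = 11.8 × 0.21 / 0.001713 = 1446 d
  layer 2 (sandy clay): t_2 = 2.63 × 0.08 / 0.001713 = 122.8 d
  layer 3 (clean gravel): t_3 = 8.43 × 0.31 / 0.001713 = 1525 d
Total t = Σ t_i = 3094 days = 8.471 years.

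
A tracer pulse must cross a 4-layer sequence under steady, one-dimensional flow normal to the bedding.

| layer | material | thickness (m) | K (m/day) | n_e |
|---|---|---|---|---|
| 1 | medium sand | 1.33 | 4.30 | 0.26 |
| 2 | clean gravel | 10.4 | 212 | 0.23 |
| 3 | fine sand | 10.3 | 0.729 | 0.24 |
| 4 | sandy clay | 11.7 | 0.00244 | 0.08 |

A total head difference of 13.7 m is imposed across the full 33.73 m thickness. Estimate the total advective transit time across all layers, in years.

With flow normal to the layers, continuity requires the same specific discharge q through every layer.
Σ(b_i/K_i) = 1.33/4.30 + 10.4/212 + 10.3/0.729 + 11.7/0.00244 = 4810 d.
q = Δh / Σ(b_i/K_i) = 13.7 / 4810 = 0.002848 m/day.
In each layer the seepage velocity is v_i = q/n_i, so the layer transit time is t_i = b_i·n_i / q:
  layer 1 (medium sand): t_1 = 1.33 × 0.26 / 0.002848 = 121.4 d
  layer 2 (clean gravel): t_2 = 10.4 × 0.23 / 0.002848 = 839.7 d
  layer 3 (fine sand): t_3 = 10.3 × 0.24 / 0.002848 = 867.8 d
  layer 4 (sandy clay): t_4 = 11.7 × 0.08 / 0.002848 = 328.6 d
Total t = Σ t_i = 2158 days = 5.907 years.

5.91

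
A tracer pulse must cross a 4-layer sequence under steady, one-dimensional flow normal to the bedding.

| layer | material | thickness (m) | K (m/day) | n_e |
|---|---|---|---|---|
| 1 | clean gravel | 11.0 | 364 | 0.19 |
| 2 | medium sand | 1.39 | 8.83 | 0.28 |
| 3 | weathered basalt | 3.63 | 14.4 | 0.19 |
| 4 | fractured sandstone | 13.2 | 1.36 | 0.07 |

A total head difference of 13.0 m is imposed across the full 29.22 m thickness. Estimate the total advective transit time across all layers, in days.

3.19

With flow normal to the layers, continuity requires the same specific discharge q through every layer.
Σ(b_i/K_i) = 11.0/364 + 1.39/8.83 + 3.63/14.4 + 13.2/1.36 = 10.15 d.
q = Δh / Σ(b_i/K_i) = 13.0 / 10.15 = 1.281 m/day.
In each layer the seepage velocity is v_i = q/n_i, so the layer transit time is t_i = b_i·n_i / q:
  layer 1 (clean gravel): t_1 = 11.0 × 0.19 / 1.281 = 1.631 d
  layer 2 (medium sand): t_2 = 1.39 × 0.28 / 1.281 = 0.3037 d
  layer 3 (weathered basalt): t_3 = 3.63 × 0.19 / 1.281 = 0.5383 d
  layer 4 (fractured sandstone): t_4 = 13.2 × 0.07 / 1.281 = 0.7211 d
Total t = Σ t_i = 3.194 days.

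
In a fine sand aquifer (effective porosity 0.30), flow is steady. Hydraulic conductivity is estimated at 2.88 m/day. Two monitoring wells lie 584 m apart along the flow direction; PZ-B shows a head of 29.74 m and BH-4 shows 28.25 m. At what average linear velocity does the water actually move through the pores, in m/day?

Hydraulic gradient i = (29.74 − 28.25) / 584 = 1.49 / 584 = 0.002551.
Darcy flux q = K · i = 2.880 × 0.002551 = 0.007348 m/day.
Seepage velocity v = q / n_e = 0.007348 / 0.30 = 0.02449 m/day.

0.0245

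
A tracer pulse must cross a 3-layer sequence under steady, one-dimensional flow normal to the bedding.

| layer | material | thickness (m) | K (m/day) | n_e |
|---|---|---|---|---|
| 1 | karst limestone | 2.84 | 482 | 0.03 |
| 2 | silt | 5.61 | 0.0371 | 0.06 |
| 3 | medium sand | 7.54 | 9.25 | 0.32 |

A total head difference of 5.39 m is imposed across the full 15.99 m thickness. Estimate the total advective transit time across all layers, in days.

80.0

With flow normal to the layers, continuity requires the same specific discharge q through every layer.
Σ(b_i/K_i) = 2.84/482 + 5.61/0.0371 + 7.54/9.25 = 152.0 d.
q = Δh / Σ(b_i/K_i) = 5.39 / 152.0 = 0.03545 m/day.
In each layer the seepage velocity is v_i = q/n_i, so the layer transit time is t_i = b_i·n_i / q:
  layer 1 (karst limestone): t_1 = 2.84 × 0.03 / 0.03545 = 2.403 d
  layer 2 (silt): t_2 = 5.61 × 0.06 / 0.03545 = 9.494 d
  layer 3 (medium sand): t_3 = 7.54 × 0.32 / 0.03545 = 68.06 d
Total t = Σ t_i = 79.95 days.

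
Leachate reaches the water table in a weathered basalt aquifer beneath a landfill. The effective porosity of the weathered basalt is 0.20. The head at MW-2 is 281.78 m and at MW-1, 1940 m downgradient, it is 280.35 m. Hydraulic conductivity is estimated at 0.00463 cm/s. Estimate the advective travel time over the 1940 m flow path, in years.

360

Convert K: 0.00463 cm/s × 864 = 4.000 m/day.
Hydraulic gradient i = (281.78 − 280.35) / 1940 = 1.43 / 1940 = 0.0007371.
Darcy flux q = K · i = 4.000 × 0.0007371 = 0.002949 m/day.
Seepage velocity v = q / n_e = 0.002949 / 0.20 = 0.01474 m/day.
Travel time t = L / v = 1940 / 0.01474 = 1.316e+05 days = 360.3 years.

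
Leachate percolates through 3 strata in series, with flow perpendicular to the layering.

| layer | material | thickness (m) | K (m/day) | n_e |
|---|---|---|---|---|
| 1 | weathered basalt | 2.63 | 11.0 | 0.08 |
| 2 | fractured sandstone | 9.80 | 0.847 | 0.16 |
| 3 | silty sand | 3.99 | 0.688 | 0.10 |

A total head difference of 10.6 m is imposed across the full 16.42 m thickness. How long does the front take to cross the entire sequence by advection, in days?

3.62

With flow normal to the layers, continuity requires the same specific discharge q through every layer.
Σ(b_i/K_i) = 2.63/11.0 + 9.80/0.847 + 3.99/0.688 = 17.61 d.
q = Δh / Σ(b_i/K_i) = 10.6 / 17.61 = 0.6020 m/day.
In each layer the seepage velocity is v_i = q/n_i, so the layer transit time is t_i = b_i·n_i / q:
  layer 1 (weathered basalt): t_1 = 2.63 × 0.08 / 0.6020 = 0.3495 d
  layer 2 (fractured sandstone): t_2 = 9.80 × 0.16 / 0.6020 = 2.605 d
  layer 3 (silty sand): t_3 = 3.99 × 0.10 / 0.6020 = 0.6628 d
Total t = Σ t_i = 3.617 days.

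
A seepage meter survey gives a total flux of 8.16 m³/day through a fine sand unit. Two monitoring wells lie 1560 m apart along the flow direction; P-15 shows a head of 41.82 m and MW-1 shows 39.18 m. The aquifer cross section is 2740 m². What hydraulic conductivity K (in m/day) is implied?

Hydraulic gradient i = (41.82 − 39.18) / 1560 = 2.64 / 1560 = 0.001692.
From Q = K·A·i, K = Q / (A·i) = 8.16 / (2740 × 0.001692) = 1.760 m/day.

1.76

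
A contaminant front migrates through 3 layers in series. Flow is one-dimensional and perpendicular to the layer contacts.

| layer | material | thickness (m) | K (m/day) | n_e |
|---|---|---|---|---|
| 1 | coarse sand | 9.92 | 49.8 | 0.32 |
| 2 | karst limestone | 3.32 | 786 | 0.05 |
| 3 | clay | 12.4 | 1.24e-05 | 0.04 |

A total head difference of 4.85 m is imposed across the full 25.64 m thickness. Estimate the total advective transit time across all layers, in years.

2170

With flow normal to the layers, continuity requires the same specific discharge q through every layer.
Σ(b_i/K_i) = 9.92/49.8 + 3.32/786 + 12.4/1.24e-05 = 1.000e+06 d.
q = Δh / Σ(b_i/K_i) = 4.85 / 1.000e+06 = 4.850e-06 m/day.
In each layer the seepage velocity is v_i = q/n_i, so the layer transit time is t_i = b_i·n_i / q:
  layer 1 (coarse sand): t_1 = 9.92 × 0.32 / 4.850e-06 = 6.545e+05 d
  layer 2 (karst limestone): t_2 = 3.32 × 0.05 / 4.850e-06 = 34227 d
  layer 3 (clay): t_3 = 12.4 × 0.04 / 4.850e-06 = 1.023e+05 d
Total t = Σ t_i = 7.910e+05 days = 2166 years.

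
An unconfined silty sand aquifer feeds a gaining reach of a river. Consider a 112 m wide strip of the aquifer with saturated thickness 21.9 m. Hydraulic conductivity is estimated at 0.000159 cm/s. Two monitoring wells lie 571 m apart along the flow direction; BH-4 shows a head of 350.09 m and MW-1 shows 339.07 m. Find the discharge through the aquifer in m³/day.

6.50

Convert K: 0.000159 cm/s × 864 = 0.1374 m/day.
Cross-sectional area A = 112 × 21.9 = 2453 m².
Hydraulic gradient i = (350.09 − 339.07) / 571 = 11.02 / 571 = 0.01930.
Darcy's law: Q = K · A · i = 0.1374 × 2453 × 0.01930 = 6.503 m³/day.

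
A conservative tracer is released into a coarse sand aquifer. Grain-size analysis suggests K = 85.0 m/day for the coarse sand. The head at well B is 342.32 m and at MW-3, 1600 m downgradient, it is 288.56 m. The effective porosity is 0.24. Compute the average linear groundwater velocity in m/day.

11.9

Hydraulic gradient i = (342.32 − 288.56) / 1600 = 53.76 / 1600 = 0.03360.
Darcy flux q = K · i = 85.00 × 0.03360 = 2.856 m/day.
Seepage velocity v = q / n_e = 2.856 / 0.24 = 11.90 m/day.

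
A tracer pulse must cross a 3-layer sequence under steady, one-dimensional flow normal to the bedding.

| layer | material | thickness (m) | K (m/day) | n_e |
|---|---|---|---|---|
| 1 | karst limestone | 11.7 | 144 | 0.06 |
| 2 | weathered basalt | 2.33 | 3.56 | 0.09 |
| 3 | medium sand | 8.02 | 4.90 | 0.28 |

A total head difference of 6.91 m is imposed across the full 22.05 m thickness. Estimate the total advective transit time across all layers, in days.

With flow normal to the layers, continuity requires the same specific discharge q through every layer.
Σ(b_i/K_i) = 11.7/144 + 2.33/3.56 + 8.02/4.90 = 2.372 d.
q = Δh / Σ(b_i/K_i) = 6.91 / 2.372 = 2.913 m/day.
In each layer the seepage velocity is v_i = q/n_i, so the layer transit time is t_i = b_i·n_i / q:
  layer 1 (karst limestone): t_1 = 11.7 × 0.06 / 2.913 = 0.2410 d
  layer 2 (weathered basalt): t_2 = 2.33 × 0.09 / 2.913 = 0.07200 d
  layer 3 (medium sand): t_3 = 8.02 × 0.28 / 2.913 = 0.7710 d
Total t = Σ t_i = 1.084 days.

1.08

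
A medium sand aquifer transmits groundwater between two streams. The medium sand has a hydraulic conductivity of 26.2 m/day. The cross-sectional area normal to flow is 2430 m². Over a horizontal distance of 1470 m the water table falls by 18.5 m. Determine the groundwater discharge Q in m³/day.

Hydraulic gradient i = Δh / L = 18.5 / 1470 = 0.01259.
Darcy's law: Q = K · A · i = 26.20 × 2430 × 0.01259 = 801.2 m³/day.

801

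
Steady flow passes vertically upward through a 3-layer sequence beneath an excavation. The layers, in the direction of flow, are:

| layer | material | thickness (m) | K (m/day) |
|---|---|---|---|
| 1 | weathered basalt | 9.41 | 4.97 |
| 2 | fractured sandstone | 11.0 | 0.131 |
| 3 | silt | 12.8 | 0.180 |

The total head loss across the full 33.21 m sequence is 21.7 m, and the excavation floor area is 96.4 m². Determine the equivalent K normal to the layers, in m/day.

Flow is perpendicular to layering, so the layers act in series and the equivalent K is the thickness-weighted harmonic mean.
Total thickness L = 9.41 + 11.0 + 12.8 = 33.21 m.
Σ(b_i/K_i) = 9.41/4.97 + 11.0/0.131 + 12.8/0.180 = 157.0 d.
K_eq = L / Σ(b_i/K_i) = 33.21 / 157.0 = 0.2116 m/day.

0.212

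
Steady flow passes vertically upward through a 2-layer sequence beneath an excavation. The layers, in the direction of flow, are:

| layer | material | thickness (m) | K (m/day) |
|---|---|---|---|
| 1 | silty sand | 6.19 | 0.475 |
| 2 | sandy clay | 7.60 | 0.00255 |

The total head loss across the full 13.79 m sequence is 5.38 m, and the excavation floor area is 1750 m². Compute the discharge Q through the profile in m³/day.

Flow is perpendicular to layering, so the layers act in series and the equivalent K is the thickness-weighted harmonic mean.
Total thickness L = 6.19 + 7.60 = 13.79 m.
Σ(b_i/K_i) = 6.19/0.475 + 7.60/0.00255 = 2993 d.
K_eq = L / Σ(b_i/K_i) = 13.79 / 2993 = 0.004607 m/day.
Q = K_eq · A · (Δh/L) = 0.004607 × 1750 × (5.38/13.79) = 3.145 m³/day.

3.15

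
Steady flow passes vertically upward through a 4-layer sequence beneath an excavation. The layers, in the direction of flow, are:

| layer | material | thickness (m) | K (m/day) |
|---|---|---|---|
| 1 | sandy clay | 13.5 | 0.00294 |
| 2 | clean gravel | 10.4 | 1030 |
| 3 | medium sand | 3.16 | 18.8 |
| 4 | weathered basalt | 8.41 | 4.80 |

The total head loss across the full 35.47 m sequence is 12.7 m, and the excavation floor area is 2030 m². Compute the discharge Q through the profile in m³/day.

Flow is perpendicular to layering, so the layers act in series and the equivalent K is the thickness-weighted harmonic mean.
Total thickness L = 13.5 + 10.4 + 3.16 + 8.41 = 35.47 m.
Σ(b_i/K_i) = 13.5/0.00294 + 10.4/1030 + 3.16/18.8 + 8.41/4.80 = 4594 d.
K_eq = L / Σ(b_i/K_i) = 35.47 / 4594 = 0.007721 m/day.
Q = K_eq · A · (Δh/L) = 0.007721 × 2030 × (12.7/35.47) = 5.612 m³/day.

5.61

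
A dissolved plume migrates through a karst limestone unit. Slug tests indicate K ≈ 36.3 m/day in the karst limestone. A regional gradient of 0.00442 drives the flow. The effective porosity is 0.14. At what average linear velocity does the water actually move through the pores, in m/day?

Hydraulic gradient i = 0.00442.
Darcy flux q = K · i = 36.30 × 0.004420 = 0.1604 m/day.
Seepage velocity v = q / n_e = 0.1604 / 0.14 = 1.146 m/day.

1.15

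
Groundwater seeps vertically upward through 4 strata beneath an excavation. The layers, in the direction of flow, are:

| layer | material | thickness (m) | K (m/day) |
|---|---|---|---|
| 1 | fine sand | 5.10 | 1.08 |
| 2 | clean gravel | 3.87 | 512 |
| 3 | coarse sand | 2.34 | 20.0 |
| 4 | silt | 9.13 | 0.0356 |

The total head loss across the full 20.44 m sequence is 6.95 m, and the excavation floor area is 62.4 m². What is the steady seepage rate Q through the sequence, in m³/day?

1.66

Flow is perpendicular to layering, so the layers act in series and the equivalent K is the thickness-weighted harmonic mean.
Total thickness L = 5.10 + 3.87 + 2.34 + 9.13 = 20.44 m.
Σ(b_i/K_i) = 5.10/1.08 + 3.87/512 + 2.34/20.0 + 9.13/0.0356 = 261.3 d.
K_eq = L / Σ(b_i/K_i) = 20.44 / 261.3 = 0.07822 m/day.
Q = K_eq · A · (Δh/L) = 0.07822 × 62.4 × (6.95/20.44) = 1.660 m³/day.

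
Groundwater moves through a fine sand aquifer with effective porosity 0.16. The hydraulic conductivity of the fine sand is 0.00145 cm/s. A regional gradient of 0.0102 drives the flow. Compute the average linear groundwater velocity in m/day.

Convert K: 0.00145 cm/s × 864 = 1.253 m/day.
Hydraulic gradient i = 0.0102.
Darcy flux q = K · i = 1.253 × 0.01020 = 0.01278 m/day.
Seepage velocity v = q / n_e = 0.01278 / 0.16 = 0.07987 m/day.

0.0799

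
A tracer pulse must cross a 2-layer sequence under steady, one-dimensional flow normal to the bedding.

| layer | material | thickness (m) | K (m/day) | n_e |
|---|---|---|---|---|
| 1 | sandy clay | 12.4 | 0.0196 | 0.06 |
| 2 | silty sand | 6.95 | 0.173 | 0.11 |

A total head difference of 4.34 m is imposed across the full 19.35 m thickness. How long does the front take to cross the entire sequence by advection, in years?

0.640

With flow normal to the layers, continuity requires the same specific discharge q through every layer.
Σ(b_i/K_i) = 12.4/0.0196 + 6.95/0.173 = 672.8 d.
q = Δh / Σ(b_i/K_i) = 4.34 / 672.8 = 0.006450 m/day.
In each layer the seepage velocity is v_i = q/n_i, so the layer transit time is t_i = b_i·n_i / q:
  layer 1 (sandy clay): t_1 = 12.4 × 0.06 / 0.006450 = 115.3 d
  layer 2 (silty sand): t_2 = 6.95 × 0.11 / 0.006450 = 118.5 d
Total t = Σ t_i = 233.9 days = 0.6403 years.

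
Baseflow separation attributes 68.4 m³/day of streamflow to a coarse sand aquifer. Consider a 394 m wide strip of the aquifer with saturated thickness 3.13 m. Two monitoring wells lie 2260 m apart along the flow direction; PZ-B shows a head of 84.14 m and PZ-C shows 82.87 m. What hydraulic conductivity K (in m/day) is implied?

Cross-sectional area A = 394 × 3.13 = 1233 m².
Hydraulic gradient i = (84.14 − 82.87) / 2260 = 1.27 / 2260 = 0.0005619.
From Q = K·A·i, K = Q / (A·i) = 68.4 / (1233 × 0.0005619) = 98.70 m/day.

98.7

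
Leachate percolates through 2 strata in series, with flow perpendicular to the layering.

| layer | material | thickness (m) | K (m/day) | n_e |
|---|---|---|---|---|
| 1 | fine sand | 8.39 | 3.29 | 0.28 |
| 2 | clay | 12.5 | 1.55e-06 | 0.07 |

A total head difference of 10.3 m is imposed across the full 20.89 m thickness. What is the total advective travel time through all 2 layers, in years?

6910

With flow normal to the layers, continuity requires the same specific discharge q through every layer.
Σ(b_i/K_i) = 8.39/3.29 + 12.5/1.55e-06 = 8.065e+06 d.
q = Δh / Σ(b_i/K_i) = 10.3 / 8.065e+06 = 1.277e-06 m/day.
In each layer the seepage velocity is v_i = q/n_i, so the layer transit time is t_i = b_i·n_i / q:
  layer 1 (fine sand): t_1 = 8.39 × 0.28 / 1.277e-06 = 1.839e+06 d
  layer 2 (clay): t_2 = 12.5 × 0.07 / 1.277e-06 = 6.851e+05 d
Total t = Σ t_i = 2.524e+06 days = 6912 years.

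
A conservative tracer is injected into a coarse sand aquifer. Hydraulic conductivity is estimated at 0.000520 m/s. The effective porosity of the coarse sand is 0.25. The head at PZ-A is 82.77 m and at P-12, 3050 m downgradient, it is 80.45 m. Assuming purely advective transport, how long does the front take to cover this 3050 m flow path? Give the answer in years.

61.1

Convert K: 0.000520 m/s × 86400 = 44.93 m/day.
Hydraulic gradient i = (82.77 − 80.45) / 3050 = 2.32 / 3050 = 0.0007607.
Darcy flux q = K · i = 44.93 × 0.0007607 = 0.03417 m/day.
Seepage velocity v = q / n_e = 0.03417 / 0.25 = 0.1367 m/day.
Travel time t = L / v = 3050 / 0.1367 = 22312 days = 61.09 years.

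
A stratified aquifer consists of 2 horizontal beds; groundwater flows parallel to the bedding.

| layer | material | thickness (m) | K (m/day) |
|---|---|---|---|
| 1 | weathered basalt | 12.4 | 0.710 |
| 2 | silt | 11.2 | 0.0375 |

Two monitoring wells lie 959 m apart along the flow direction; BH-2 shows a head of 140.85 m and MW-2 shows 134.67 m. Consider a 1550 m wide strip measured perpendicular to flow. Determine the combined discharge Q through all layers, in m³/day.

92.1

Flow is parallel to layering, so each bed carries its own Darcy discharge and the transmissivities add.
Σ(K_i·b_i) = 0.710×12.4 + 0.0375×11.2 = 9.224 m²/day.
Hydraulic gradient i = (140.85 − 134.67) / 959 = 6.18 / 959 = 0.006444.
Q = Σ(K_i·b_i) · W · i = 9.224 × 1550 × 0.006444 = 92.13 m³/day.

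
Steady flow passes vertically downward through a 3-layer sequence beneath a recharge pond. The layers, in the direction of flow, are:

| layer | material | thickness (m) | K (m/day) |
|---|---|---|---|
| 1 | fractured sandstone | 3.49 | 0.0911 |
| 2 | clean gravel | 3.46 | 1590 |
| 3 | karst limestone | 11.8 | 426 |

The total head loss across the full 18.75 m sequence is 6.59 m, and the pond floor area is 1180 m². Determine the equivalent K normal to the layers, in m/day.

0.489

Flow is perpendicular to layering, so the layers act in series and the equivalent K is the thickness-weighted harmonic mean.
Total thickness L = 3.49 + 3.46 + 11.8 = 18.75 m.
Σ(b_i/K_i) = 3.49/0.0911 + 3.46/1590 + 11.8/426 = 38.34 d.
K_eq = L / Σ(b_i/K_i) = 18.75 / 38.34 = 0.4891 m/day.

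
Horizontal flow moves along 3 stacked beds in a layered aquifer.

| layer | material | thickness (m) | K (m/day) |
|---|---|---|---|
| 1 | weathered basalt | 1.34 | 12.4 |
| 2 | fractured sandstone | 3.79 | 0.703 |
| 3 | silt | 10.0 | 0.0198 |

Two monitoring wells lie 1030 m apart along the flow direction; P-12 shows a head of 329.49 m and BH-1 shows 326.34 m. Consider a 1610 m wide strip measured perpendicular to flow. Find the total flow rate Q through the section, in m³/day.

95.9

Flow is parallel to layering, so each bed carries its own Darcy discharge and the transmissivities add.
Σ(K_i·b_i) = 12.4×1.34 + 0.703×3.79 + 0.0198×10.0 = 19.48 m²/day.
Hydraulic gradient i = (329.49 − 326.34) / 1030 = 3.15 / 1030 = 0.003058.
Q = Σ(K_i·b_i) · W · i = 19.48 × 1610 × 0.003058 = 95.91 m³/day.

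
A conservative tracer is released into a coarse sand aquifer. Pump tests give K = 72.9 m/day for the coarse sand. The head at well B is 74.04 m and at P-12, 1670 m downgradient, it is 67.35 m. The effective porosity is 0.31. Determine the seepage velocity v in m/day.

0.942

Hydraulic gradient i = (74.04 − 67.35) / 1670 = 6.69 / 1670 = 0.004006.
Darcy flux q = K · i = 72.90 × 0.004006 = 0.2920 m/day.
Seepage velocity v = q / n_e = 0.2920 / 0.31 = 0.9421 m/day.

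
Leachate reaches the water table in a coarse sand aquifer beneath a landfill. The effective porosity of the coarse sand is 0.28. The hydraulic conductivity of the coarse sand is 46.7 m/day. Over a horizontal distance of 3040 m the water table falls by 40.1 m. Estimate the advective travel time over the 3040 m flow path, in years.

3.78

Hydraulic gradient i = Δh / L = 40.1 / 3040 = 0.01319.
Darcy flux q = K · i = 46.70 × 0.01319 = 0.6160 m/day.
Seepage velocity v = q / n_e = 0.6160 / 0.28 = 2.200 m/day.
Travel time t = L / v = 3040 / 2.200 = 1382 days = 3.783 years.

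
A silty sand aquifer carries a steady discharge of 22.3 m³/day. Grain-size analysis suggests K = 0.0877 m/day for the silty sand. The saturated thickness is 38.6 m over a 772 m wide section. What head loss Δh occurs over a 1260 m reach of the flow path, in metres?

Cross-sectional area A = 772 × 38.6 = 29799 m².
From Q = K·A·i, i = Q / (K·A) = 22.3 / (0.08770 × 29799) = 0.008533.
Head loss Δh = i · L = 0.008533 × 1260 = 10.75 m.

10.8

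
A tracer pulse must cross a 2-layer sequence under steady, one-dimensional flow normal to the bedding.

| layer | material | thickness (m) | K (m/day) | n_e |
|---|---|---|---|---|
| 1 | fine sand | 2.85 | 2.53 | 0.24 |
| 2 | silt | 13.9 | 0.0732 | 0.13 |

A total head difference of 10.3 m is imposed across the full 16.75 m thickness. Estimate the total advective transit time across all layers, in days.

With flow normal to the layers, continuity requires the same specific discharge q through every layer.
Σ(b_i/K_i) = 2.85/2.53 + 13.9/0.0732 = 191.0 d.
q = Δh / Σ(b_i/K_i) = 10.3 / 191.0 = 0.05392 m/day.
In each layer the seepage velocity is v_i = q/n_i, so the layer transit time is t_i = b_i·n_i / q:
  layer 1 (fine sand): t_1 = 2.85 × 0.24 / 0.05392 = 12.69 d
  layer 2 (silt): t_2 = 13.9 × 0.13 / 0.05392 = 33.51 d
Total t = Σ t_i = 46.20 days.

46.2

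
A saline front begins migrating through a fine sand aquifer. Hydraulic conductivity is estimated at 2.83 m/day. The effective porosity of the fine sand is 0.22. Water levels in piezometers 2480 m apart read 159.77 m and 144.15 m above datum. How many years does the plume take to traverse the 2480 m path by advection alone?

Hydraulic gradient i = (159.77 − 144.15) / 2480 = 15.62 / 2480 = 0.006298.
Darcy flux q = K · i = 2.830 × 0.006298 = 0.01782 m/day.
Seepage velocity v = q / n_e = 0.01782 / 0.22 = 0.08102 m/day.
Travel time t = L / v = 2480 / 0.08102 = 30610 days = 83.80 years.

83.8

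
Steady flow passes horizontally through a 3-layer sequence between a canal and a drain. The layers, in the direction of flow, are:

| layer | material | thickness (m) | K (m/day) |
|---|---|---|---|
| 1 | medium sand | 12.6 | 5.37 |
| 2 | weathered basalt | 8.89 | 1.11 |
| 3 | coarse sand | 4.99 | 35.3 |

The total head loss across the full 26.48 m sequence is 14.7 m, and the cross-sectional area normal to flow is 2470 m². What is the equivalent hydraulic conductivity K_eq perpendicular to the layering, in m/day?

Flow is perpendicular to layering, so the layers act in series and the equivalent K is the thickness-weighted harmonic mean.
Total thickness L = 12.6 + 8.89 + 4.99 = 26.48 m.
Σ(b_i/K_i) = 12.6/5.37 + 8.89/1.11 + 4.99/35.3 = 10.50 d.
K_eq = L / Σ(b_i/K_i) = 26.48 / 10.50 = 2.523 m/day.

2.52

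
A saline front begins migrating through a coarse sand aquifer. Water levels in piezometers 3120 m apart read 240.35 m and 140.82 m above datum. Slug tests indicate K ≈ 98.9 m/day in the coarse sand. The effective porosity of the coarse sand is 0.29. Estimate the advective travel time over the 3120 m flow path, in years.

0.785

Hydraulic gradient i = (240.35 − 140.82) / 3120 = 99.53 / 3120 = 0.03190.
Darcy flux q = K · i = 98.90 × 0.03190 = 3.155 m/day.
Seepage velocity v = q / n_e = 3.155 / 0.29 = 10.88 m/day.
Travel time t = L / v = 3120 / 10.88 = 286.8 days = 0.7852 years.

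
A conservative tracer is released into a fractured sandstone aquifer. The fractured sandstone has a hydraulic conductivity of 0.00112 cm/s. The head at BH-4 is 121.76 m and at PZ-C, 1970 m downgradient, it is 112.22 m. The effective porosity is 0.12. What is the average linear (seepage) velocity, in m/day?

Convert K: 0.00112 cm/s × 864 = 0.9677 m/day.
Hydraulic gradient i = (121.76 − 112.22) / 1970 = 9.54 / 1970 = 0.004843.
Darcy flux q = K · i = 0.9677 × 0.004843 = 0.004686 m/day.
Seepage velocity v = q / n_e = 0.004686 / 0.12 = 0.03905 m/day.

0.0391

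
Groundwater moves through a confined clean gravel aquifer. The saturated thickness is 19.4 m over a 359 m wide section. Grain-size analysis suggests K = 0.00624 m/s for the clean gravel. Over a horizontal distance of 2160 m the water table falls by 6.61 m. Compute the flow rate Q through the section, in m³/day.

11500

Convert K: 0.00624 m/s × 86400 = 539.1 m/day.
Cross-sectional area A = 359 × 19.4 = 6965 m².
Hydraulic gradient i = Δh / L = 6.61 / 2160 = 0.003060.
Darcy's law: Q = K · A · i = 539.1 × 6965 × 0.003060 = 11491 m³/day.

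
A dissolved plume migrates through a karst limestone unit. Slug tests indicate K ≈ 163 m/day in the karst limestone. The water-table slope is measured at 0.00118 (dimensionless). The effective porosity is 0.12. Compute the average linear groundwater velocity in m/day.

1.60

Hydraulic gradient i = 0.00118.
Darcy flux q = K · i = 163.0 × 0.001180 = 0.1923 m/day.
Seepage velocity v = q / n_e = 0.1923 / 0.12 = 1.603 m/day.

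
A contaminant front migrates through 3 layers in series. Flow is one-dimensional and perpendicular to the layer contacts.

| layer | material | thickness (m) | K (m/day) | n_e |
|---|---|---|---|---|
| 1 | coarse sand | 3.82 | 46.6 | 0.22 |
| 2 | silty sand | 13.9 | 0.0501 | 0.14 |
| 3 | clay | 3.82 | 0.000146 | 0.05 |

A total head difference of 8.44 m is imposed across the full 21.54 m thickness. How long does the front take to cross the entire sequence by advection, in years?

25.5

With flow normal to the layers, continuity requires the same specific discharge q through every layer.
Σ(b_i/K_i) = 3.82/46.6 + 13.9/0.0501 + 3.82/0.000146 = 26442 d.
q = Δh / Σ(b_i/K_i) = 8.44 / 26442 = 0.0003192 m/day.
In each layer the seepage velocity is v_i = q/n_i, so the layer transit time is t_i = b_i·n_i / q:
  layer 1 (coarse sand): t_1 = 3.82 × 0.22 / 0.0003192 = 2633 d
  layer 2 (silty sand): t_2 = 13.9 × 0.14 / 0.0003192 = 6097 d
  layer 3 (clay): t_3 = 3.82 × 0.05 / 0.0003192 = 598.4 d
Total t = Σ t_i = 9328 days = 25.54 years.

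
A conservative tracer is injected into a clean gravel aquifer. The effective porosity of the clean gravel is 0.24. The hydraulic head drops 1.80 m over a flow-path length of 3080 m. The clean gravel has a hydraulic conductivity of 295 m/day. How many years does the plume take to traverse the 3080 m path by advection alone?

11.7

Hydraulic gradient i = Δh / L = 1.80 / 3080 = 0.0005844.
Darcy flux q = K · i = 295.0 × 0.0005844 = 0.1724 m/day.
Seepage velocity v = q / n_e = 0.1724 / 0.24 = 0.7183 m/day.
Travel time t = L / v = 3080 / 0.7183 = 4288 days = 11.74 years.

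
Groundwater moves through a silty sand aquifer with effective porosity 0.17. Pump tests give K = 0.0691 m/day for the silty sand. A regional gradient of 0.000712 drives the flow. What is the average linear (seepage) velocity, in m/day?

0.000289

Hydraulic gradient i = 0.000712.
Darcy flux q = K · i = 0.06910 × 0.0007120 = 4.920e-05 m/day.
Seepage velocity v = q / n_e = 4.920e-05 / 0.17 = 0.0002894 m/day.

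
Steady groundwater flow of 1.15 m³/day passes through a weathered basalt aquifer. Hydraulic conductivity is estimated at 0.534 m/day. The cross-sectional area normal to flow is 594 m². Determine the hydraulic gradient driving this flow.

0.00363

From Q = K·A·i, i = Q / (K·A) = 1.15 / (0.5340 × 594.0) = 0.003626.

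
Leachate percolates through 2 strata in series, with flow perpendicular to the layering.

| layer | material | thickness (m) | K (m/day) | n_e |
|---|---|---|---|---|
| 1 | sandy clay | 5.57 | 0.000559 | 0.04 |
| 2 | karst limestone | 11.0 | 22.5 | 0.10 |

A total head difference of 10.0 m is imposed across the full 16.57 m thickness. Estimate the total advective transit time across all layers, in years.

3.61

With flow normal to the layers, continuity requires the same specific discharge q through every layer.
Σ(b_i/K_i) = 5.57/0.000559 + 11.0/22.5 = 9965 d.
q = Δh / Σ(b_i/K_i) = 10.0 / 9965 = 0.001004 m/day.
In each layer the seepage velocity is v_i = q/n_i, so the layer transit time is t_i = b_i·n_i / q:
  layer 1 (sandy clay): t_1 = 5.57 × 0.04 / 0.001004 = 222.0 d
  layer 2 (karst limestone): t_2 = 11.0 × 0.10 / 0.001004 = 1096 d
Total t = Σ t_i = 1318 days = 3.609 years.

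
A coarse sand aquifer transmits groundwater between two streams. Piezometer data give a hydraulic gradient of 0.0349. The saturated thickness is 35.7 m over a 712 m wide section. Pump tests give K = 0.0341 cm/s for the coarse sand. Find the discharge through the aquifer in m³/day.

Convert K: 0.0341 cm/s × 864 = 29.46 m/day.
Cross-sectional area A = 712 × 35.7 = 25418 m².
Hydraulic gradient i = 0.0349.
Darcy's law: Q = K · A · i = 29.46 × 25418 × 0.03490 = 26136 m³/day.

26100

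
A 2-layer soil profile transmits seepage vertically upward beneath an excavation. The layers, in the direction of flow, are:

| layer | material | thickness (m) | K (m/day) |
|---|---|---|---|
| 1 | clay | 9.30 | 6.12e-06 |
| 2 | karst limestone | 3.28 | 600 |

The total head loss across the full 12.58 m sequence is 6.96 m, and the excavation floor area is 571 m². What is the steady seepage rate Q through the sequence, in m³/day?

Flow is perpendicular to layering, so the layers act in series and the equivalent K is the thickness-weighted harmonic mean.
Total thickness L = 9.30 + 3.28 = 12.58 m.
Σ(b_i/K_i) = 9.30/6.12e-06 + 3.28/600 = 1.520e+06 d.
K_eq = L / Σ(b_i/K_i) = 12.58 / 1.520e+06 = 8.278e-06 m/day.
Q = K_eq · A · (Δh/L) = 8.278e-06 × 571 × (6.96/12.58) = 0.002615 m³/day.

0.00262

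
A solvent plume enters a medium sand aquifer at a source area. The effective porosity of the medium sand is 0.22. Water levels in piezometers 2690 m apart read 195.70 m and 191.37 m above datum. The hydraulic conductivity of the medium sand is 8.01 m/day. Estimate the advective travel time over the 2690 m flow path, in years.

Hydraulic gradient i = (195.70 − 191.37) / 2690 = 4.33 / 2690 = 0.001610.
Darcy flux q = K · i = 8.010 × 0.001610 = 0.01289 m/day.
Seepage velocity v = q / n_e = 0.01289 / 0.22 = 0.05861 m/day.
Travel time t = L / v = 2690 / 0.05861 = 45899 days = 125.7 years.

126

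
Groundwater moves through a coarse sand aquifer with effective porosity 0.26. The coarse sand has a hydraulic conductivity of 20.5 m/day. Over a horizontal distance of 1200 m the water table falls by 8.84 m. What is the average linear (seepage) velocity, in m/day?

0.581

Hydraulic gradient i = Δh / L = 8.84 / 1200 = 0.007367.
Darcy flux q = K · i = 20.50 × 0.007367 = 0.1510 m/day.
Seepage velocity v = q / n_e = 0.1510 / 0.26 = 0.5808 m/day.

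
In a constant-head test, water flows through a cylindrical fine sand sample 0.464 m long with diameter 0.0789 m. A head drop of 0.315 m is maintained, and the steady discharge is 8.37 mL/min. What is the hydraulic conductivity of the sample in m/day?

Cross-sectional area A = π·(d/2)² = π × (0.0789/2)² = 0.004889 m².
Convert discharge: 8.37 mL/min = 1.395e-07 m³/s.
Darcy's law rearranged: K = Q·L / (A·Δh) = 1.395e-07 × 0.464 / (0.004889 × 0.315) = 4.203e-05 m/s = 3.631 m/day.

3.63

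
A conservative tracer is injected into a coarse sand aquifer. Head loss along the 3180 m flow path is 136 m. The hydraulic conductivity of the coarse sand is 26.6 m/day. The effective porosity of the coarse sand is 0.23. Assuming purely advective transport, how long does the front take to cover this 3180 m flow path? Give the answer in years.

Hydraulic gradient i = Δh / L = 136 / 3180 = 0.04277.
Darcy flux q = K · i = 26.60 × 0.04277 = 1.138 m/day.
Seepage velocity v = q / n_e = 1.138 / 0.23 = 4.946 m/day.
Travel time t = L / v = 3180 / 4.946 = 642.9 days = 1.760 years.

1.76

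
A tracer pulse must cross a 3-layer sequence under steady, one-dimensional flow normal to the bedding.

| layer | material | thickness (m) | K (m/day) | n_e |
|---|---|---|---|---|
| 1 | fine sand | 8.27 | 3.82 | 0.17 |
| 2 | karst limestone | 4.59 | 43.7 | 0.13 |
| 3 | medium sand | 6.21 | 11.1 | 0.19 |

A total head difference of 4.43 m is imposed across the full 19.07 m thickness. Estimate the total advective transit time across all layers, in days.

2.03

With flow normal to the layers, continuity requires the same specific discharge q through every layer.
Σ(b_i/K_i) = 8.27/3.82 + 4.59/43.7 + 6.21/11.1 = 2.829 d.
q = Δh / Σ(b_i/K_i) = 4.43 / 2.829 = 1.566 m/day.
In each layer the seepage velocity is v_i = q/n_i, so the layer transit time is t_i = b_i·n_i / q:
  layer 1 (fine sand): t_1 = 8.27 × 0.17 / 1.566 = 0.8979 d
  layer 2 (karst limestone): t_2 = 4.59 × 0.13 / 1.566 = 0.3811 d
  layer 3 (medium sand): t_3 = 6.21 × 0.19 / 1.566 = 0.7536 d
Total t = Σ t_i = 2.033 days.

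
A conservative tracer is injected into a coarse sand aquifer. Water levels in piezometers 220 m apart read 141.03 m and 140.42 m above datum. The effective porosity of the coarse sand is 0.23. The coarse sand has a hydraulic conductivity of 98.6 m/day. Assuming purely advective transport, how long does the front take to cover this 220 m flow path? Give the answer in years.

Hydraulic gradient i = (141.03 − 140.42) / 220 = 0.61 / 220 = 0.002773.
Darcy flux q = K · i = 98.60 × 0.002773 = 0.2734 m/day.
Seepage velocity v = q / n_e = 0.2734 / 0.23 = 1.189 m/day.
Travel time t = L / v = 220 / 1.189 = 185.1 days = 0.5067 years.

0.507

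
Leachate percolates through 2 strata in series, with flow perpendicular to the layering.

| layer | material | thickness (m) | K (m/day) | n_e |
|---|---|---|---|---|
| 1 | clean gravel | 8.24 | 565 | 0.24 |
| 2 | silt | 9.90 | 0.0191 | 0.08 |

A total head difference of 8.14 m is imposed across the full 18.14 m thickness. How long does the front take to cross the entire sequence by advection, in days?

With flow normal to the layers, continuity requires the same specific discharge q through every layer.
Σ(b_i/K_i) = 8.24/565 + 9.90/0.0191 = 518.3 d.
q = Δh / Σ(b_i/K_i) = 8.14 / 518.3 = 0.01570 m/day.
In each layer the seepage velocity is v_i = q/n_i, so the layer transit time is t_i = b_i·n_i / q:
  layer 1 (clean gravel): t_1 = 8.24 × 0.24 / 0.01570 = 125.9 d
  layer 2 (silt): t_2 = 9.90 × 0.08 / 0.01570 = 50.43 d
Total t = Σ t_i = 176.4 days.

176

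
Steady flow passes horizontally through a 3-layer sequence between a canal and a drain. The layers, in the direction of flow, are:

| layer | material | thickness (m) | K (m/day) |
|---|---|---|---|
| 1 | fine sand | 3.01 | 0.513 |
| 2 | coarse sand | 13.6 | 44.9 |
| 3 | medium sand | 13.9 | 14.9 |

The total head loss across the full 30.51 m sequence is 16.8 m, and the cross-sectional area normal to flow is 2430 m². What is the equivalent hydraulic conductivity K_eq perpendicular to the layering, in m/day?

4.30

Flow is perpendicular to layering, so the layers act in series and the equivalent K is the thickness-weighted harmonic mean.
Total thickness L = 3.01 + 13.6 + 13.9 = 30.51 m.
Σ(b_i/K_i) = 3.01/0.513 + 13.6/44.9 + 13.9/14.9 = 7.103 d.
K_eq = L / Σ(b_i/K_i) = 30.51 / 7.103 = 4.295 m/day.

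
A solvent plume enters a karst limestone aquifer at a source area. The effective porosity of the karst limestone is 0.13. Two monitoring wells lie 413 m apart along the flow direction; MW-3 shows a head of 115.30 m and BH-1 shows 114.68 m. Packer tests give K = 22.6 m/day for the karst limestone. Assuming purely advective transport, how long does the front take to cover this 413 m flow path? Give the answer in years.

Hydraulic gradient i = (115.30 − 114.68) / 413 = 0.62 / 413 = 0.001501.
Darcy flux q = K · i = 22.60 × 0.001501 = 0.03393 m/day.
Seepage velocity v = q / n_e = 0.03393 / 0.13 = 0.2610 m/day.
Travel time t = L / v = 413 / 0.2610 = 1582 days = 4.333 years.

4.33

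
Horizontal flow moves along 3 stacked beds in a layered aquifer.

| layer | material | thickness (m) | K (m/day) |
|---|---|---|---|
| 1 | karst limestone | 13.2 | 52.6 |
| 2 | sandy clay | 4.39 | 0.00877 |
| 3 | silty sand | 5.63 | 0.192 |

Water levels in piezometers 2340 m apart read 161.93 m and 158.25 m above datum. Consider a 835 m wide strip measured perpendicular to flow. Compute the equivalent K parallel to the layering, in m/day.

30.0

Flow is parallel to layering, so each bed carries its own Darcy discharge and the transmissivities add.
Σ(K_i·b_i) = 52.6×13.2 + 0.00877×4.39 + 0.192×5.63 = 695.4 m²/day.
Total thickness b = 23.22 m, so K_eq = Σ(K_i·b_i)/b = 29.95 m/day.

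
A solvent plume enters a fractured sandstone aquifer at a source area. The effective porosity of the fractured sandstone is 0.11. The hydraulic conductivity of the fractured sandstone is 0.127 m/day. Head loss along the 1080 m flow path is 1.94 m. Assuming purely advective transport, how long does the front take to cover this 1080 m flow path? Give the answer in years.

1430

Hydraulic gradient i = Δh / L = 1.94 / 1080 = 0.001796.
Darcy flux q = K · i = 0.1270 × 0.001796 = 0.0002281 m/day.
Seepage velocity v = q / n_e = 0.0002281 / 0.11 = 0.002074 m/day.
Travel time t = L / v = 1080 / 0.002074 = 5.208e+05 days = 1426 years.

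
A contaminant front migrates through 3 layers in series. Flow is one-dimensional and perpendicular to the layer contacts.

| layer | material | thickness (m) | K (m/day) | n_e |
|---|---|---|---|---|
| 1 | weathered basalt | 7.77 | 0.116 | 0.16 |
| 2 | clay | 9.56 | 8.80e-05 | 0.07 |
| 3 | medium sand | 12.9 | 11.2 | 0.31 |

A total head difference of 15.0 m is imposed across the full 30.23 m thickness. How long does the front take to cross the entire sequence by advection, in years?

With flow normal to the layers, continuity requires the same specific discharge q through every layer.
Σ(b_i/K_i) = 7.77/0.116 + 9.56/8.80e-05 + 12.9/11.2 = 1.087e+05 d.
q = Δh / Σ(b_i/K_i) = 15.0 / 1.087e+05 = 0.0001380 m/day.
In each layer the seepage velocity is v_i = q/n_i, so the layer transit time is t_i = b_i·n_i / q:
  layer 1 (weathered basalt): t_1 = 7.77 × 0.16 / 0.0001380 = 9009 d
  layer 2 (clay): t_2 = 9.56 × 0.07 / 0.0001380 = 4850 d
  layer 3 (medium sand): t_3 = 12.9 × 0.31 / 0.0001380 = 28981 d
Total t = Σ t_i = 42840 days = 117.3 years.

117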